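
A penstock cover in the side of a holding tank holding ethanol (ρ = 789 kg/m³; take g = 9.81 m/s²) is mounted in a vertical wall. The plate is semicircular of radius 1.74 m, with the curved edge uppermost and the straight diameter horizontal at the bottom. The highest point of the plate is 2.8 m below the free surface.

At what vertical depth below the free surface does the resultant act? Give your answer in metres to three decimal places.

h_p = 3.857 m

γ = ρg = 789 × 9.81 / 1000 = 7.74009 kN/m³.
The centroid lies 4r/(3π) = 0.738479 m above the diameter, so r − 4r/(3π) = 1.74 − 0.738479 = 1.00152 m below the topmost point, so the centroid depth is h_c = 2.8 + 1.00152 = 3.80152 m.
A = πr²/2 = π × 1.74²/2 = 4.75574 m².
Resultant F = γ·h_c·A = 7.74009 × 3.80152 × 4.75574 = 139.933 kN.
I_c = (π/8 − 8/(9π))·r⁴ = 0.109757 × 1.74⁴ = 1.00607 m⁴.
Centre of pressure: y_p = y_c + I_c/(y_c·A) = 3.80152 + 1.00607/(3.80152 × 4.75574) = 3.80152 + 0.0556484 = 3.85717 m along the plane.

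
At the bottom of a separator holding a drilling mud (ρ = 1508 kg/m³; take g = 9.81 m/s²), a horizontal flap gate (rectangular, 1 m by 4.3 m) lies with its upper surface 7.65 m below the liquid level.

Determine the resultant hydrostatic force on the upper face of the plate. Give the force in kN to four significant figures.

F ≈ 486.6 kN

γ = ρg = 1508 × 9.81 / 1000 = 14.79348 kN/m³.
The plate is horizontal, so pressure is uniform at p = γ·h = 14.79348 × 7.65 = 113.17 kN/m².
A = 1 × 4.3 = 4.3 m².
F = p·A = 113.17 × 4.3 = 486.631 kN.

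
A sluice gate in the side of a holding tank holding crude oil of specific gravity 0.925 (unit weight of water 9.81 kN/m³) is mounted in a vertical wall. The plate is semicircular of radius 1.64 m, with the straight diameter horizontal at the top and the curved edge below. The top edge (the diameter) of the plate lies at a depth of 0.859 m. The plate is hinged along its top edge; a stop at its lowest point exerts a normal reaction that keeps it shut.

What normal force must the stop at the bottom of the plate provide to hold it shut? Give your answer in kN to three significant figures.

P ≈ 29.7 kN

γ = 0.925 × 9.81 = 9.07425 kN/m³.
The centroid of a semicircle lies 4r/(3π) = 0.696038 m from the diameter, here below the top edge, so the centroid depth is h_c = 0.859 + 0.696038 = 1.55504 m.
A = πr²/2 = π × 1.64²/2 = 4.22481 m².
Resultant F = γ·h_c·A = 9.07425 × 1.55504 × 4.22481 = 59.6155 kN.
I_c = (π/8 − 8/(9π))·r⁴ = 0.109757 × 1.64⁴ = 0.793976 m⁴.
Centre of pressure: y_p = y_c + I_c/(y_c·A) = 1.55504 + 0.793976/(1.55504 × 4.22481) = 1.55504 + 0.120853 = 1.67589 m along the plane.
The resultant acts 0.696038 + 0.120853 = 0.816891 m (along the plate) below the hinge at the top edge, so the moment about the hinge is M = F × 0.816891 = 59.6155 × 0.816891 = 48.6994 kN·m.
A normal force at the bottom, 1.64 m from the hinge, must supply this moment: P = 48.6994/1.64 = 29.6948 kN.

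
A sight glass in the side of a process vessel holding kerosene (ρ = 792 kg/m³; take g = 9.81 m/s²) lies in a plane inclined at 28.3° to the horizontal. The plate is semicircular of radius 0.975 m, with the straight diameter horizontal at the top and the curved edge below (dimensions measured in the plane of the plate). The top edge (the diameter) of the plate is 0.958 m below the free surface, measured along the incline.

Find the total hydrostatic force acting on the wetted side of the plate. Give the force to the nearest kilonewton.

F ≈ 8 kN

γ = ρg = 792 × 9.81 / 1000 = 7.76952 kN/m³.
Let θ = 28.3° be the plate's angle to the horizontal; measure y along the incline from where the plane meets the free surface. Vertical depth h = y·sinθ with sinθ = 0.474088.
The centroid of a semicircle lies 4r/(3π) = 0.413803 m from the diameter, here below the top edge, so y_c = 0.958 + 0.413803 = 1.3718 m and h_c = 1.3718 × 0.474088 = 0.650354 m.
A = πr²/2 = π × 0.975²/2 = 1.49324 m².
Resultant F = γ·h_c·A = 7.76952 × 0.650354 × 1.49324 = 7.54525 kN.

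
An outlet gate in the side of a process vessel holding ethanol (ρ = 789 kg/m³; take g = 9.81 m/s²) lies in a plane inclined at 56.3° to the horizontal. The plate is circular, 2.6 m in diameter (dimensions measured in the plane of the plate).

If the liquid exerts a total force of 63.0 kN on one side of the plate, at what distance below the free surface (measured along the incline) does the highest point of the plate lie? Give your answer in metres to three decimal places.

γ = ρg = 789 × 9.81 / 1000 = 7.74009 kN/m³.
A = π(1.3)² = 5.30929 m².
From F = γ·h_c·A, the centroid depth is h_c = 63.0/(7.74009 × 5.30929) = 1.53306 m.
Let θ = 56.3° be the plate's angle to the horizontal; measure y along the incline from where the plane meets the free surface. Vertical depth h = y·sinθ with sinθ = 0.831954.
Along the incline, y_c = h_c/sinθ = 1.53306/0.831954 = 1.84272 m.
The centroid is at the centre, 1.3 m below the top of the plate, so the highest point sits at y_top = 1.84272 − 1.3 = 0.54272 m along the incline.

y_top ≈ 0.543 m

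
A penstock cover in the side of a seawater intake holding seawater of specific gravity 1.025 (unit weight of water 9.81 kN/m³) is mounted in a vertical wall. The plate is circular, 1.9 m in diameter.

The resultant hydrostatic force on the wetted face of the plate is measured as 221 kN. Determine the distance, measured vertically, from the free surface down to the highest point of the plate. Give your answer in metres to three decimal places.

γ = 1.025 × 9.81 = 10.05525 kN/m³.
A = π(0.95)² = 2.83529 m².
From F = γ·h_c·A, the centroid depth is h_c = 221/(10.05525 × 2.83529) = 7.75179 m.
The centroid is at the centre, 0.95 m below the top of the plate, so the highest point sits at h_top = 7.75179 − 0.95 = 6.80179 m below the surface.

d_top ≈ 6.802 m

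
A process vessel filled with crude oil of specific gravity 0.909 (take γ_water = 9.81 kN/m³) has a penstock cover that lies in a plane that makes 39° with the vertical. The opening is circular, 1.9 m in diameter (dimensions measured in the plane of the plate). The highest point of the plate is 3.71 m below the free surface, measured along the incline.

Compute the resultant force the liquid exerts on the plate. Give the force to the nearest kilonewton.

γ = 0.909 × 9.81 = 8.91729 kN/m³.
The plate makes 39° with the vertical, i.e. θ = 90° − 39° = 51° to the horizontal. Measuring y along the incline from the free-surface line, vertical depth h = y·sinθ with sinθ = 0.777146.
The centroid is at the centre, 0.95 m below the top of the plate, so y_c = 3.71 + 0.95 = 4.66 m and h_c = 4.66 × 0.777146 = 3.6215 m.
A = π(0.95)² = 2.83529 m².
Resultant F = γ·h_c·A = 8.91729 × 3.6215 × 2.83529 = 91.5628 kN.

F ≈ 92 kN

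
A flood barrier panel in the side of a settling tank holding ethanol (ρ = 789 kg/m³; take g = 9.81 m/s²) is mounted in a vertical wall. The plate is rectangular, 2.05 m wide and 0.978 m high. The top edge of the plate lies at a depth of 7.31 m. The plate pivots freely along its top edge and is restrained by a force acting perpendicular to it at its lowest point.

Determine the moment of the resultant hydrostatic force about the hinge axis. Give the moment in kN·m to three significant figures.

γ = ρg = 789 × 9.81 / 1000 = 7.74009 kN/m³.
The centroid lies 0.978/2 = 0.489 m below the top edge, so the centroid depth is h_c = 7.31 + 0.489 = 7.799 m.
A = 2.05 × 0.978 = 2.0049 m².
Resultant F = γ·h_c·A = 7.74009 × 7.799 × 2.0049 = 121.026 kN.
I_c = b·h³/12 = 2.05 × 0.978³/12 = 0.159805 m⁴.
Centre of pressure: y_p = y_c + I_c/(y_c·A) = 7.799 + 0.159805/(7.799 × 2.0049) = 7.799 + 0.0102202 = 7.80922 m along the plane.
The resultant acts 0.489 + 0.0102202 = 0.49922 m (along the plate) below the hinge at the top edge, so the moment about the hinge is M = F × 0.49922 = 121.026 × 0.49922 = 60.4186 kN·m.

M ≈ 60.4 kN·m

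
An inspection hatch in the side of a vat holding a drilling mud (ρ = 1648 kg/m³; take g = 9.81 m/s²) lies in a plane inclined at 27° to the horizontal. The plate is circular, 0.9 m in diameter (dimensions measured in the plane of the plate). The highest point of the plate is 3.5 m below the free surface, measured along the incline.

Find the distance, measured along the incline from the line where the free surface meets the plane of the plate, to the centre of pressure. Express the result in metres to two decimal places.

γ = ρg = 1648 × 9.81 / 1000 = 16.16688 kN/m³.
Let θ = 27° be the plate's angle to the horizontal; measure y along the incline from where the plane meets the free surface. Vertical depth h = y·sinθ with sinθ = 0.453990.
The centroid is at the centre, 0.45 m below the top of the plate, so y_c = 3.5 + 0.45 = 3.95 m and h_c = 3.95 × 0.453990 = 1.79326 m.
A = π(0.45)² = 0.636173 m².
Resultant F = γ·h_c·A = 16.16688 × 1.79326 × 0.636173 = 18.4436 kN.
I_c = πr⁴/4 = π × 0.45⁴/4 = 0.0322062 m⁴.
Centre of pressure: y_p = y_c + I_c/(y_c·A) = 3.95 + 0.0322062/(3.95 × 0.636173) = 3.95 + 0.0128164 = 3.96282 m along the plane.

y_p = 3.96 m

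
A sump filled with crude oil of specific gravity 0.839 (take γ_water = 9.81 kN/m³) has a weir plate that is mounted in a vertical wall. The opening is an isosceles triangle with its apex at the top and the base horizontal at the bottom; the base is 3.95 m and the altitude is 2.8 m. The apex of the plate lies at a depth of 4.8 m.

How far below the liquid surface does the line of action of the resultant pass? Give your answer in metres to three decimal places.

h_p = 6.732 m

γ = 0.839 × 9.81 = 8.23059 kN/m³.
With the apex up, the centroid sits 2h/3 = 2 × 2.8/3 = 1.86667 m below the apex, so the centroid depth is h_c = 4.8 + 1.86667 = 6.66667 m.
A = ½ × 3.95 × 2.8 = 5.53 m².
Resultant F = γ·h_c·A = 8.23059 × 6.66667 × 5.53 = 303.435 kN.
I_c = b·h³/36 = 3.95 × 2.8³/36 = 2.40862 m⁴.
Centre of pressure: y_p = y_c + I_c/(y_c·A) = 6.66667 + 2.40862/(6.66667 × 5.53) = 6.66667 + 0.0653332 = 6.732 m along the plane.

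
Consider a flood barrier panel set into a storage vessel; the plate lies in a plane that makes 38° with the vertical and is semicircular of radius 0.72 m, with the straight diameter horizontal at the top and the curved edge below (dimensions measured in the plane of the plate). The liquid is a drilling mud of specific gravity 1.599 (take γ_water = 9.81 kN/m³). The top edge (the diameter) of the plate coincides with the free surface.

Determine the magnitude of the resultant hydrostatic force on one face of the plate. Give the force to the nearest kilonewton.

F ≈ 3 kN

γ = 1.599 × 9.81 = 15.68619 kN/m³.
The plate makes 38° with the vertical, i.e. θ = 90° − 38° = 52° to the horizontal. Measuring y along the incline from the free-surface line, vertical depth h = y·sinθ with sinθ = 0.788011.
The centroid of a semicircle lies 4r/(3π) = 0.305577 m from the diameter, here below the top edge, so y_c = 0.305577 m and h_c = 0.305577 × 0.788011 = 0.240798 m.
A = πr²/2 = π × 0.72²/2 = 0.814301 m².
Resultant F = γ·h_c·A = 15.68619 × 0.240798 × 0.814301 = 3.07578 kN.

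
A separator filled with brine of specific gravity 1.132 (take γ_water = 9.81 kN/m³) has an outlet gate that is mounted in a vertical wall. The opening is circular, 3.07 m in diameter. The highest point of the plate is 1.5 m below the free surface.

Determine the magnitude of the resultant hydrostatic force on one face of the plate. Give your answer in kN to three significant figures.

γ = 1.132 × 9.81 = 11.10492 kN/m³.
The centroid is at the centre, 1.535 m below the top of the plate, so the centroid depth is h_c = 1.5 + 1.535 = 3.035 m.
A = π(1.535)² = 7.4023 m².
Resultant F = γ·h_c·A = 11.10492 × 3.035 × 7.4023 = 249.483 kN.

F ≈ 249 kN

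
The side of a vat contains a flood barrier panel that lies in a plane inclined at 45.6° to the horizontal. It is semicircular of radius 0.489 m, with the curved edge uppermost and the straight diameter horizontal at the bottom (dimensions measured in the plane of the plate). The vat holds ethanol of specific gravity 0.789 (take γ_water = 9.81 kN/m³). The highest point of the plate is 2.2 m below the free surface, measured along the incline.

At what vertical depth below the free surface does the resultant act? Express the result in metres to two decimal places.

γ = 0.789 × 9.81 = 7.74009 kN/m³.
Let θ = 45.6° be the plate's angle to the horizontal; measure y along the incline from where the plane meets the free surface. Vertical depth h = y·sinθ with sinθ = 0.714473.
The centroid lies 4r/(3π) = 0.207538 m above the diameter, so r − 4r/(3π) = 0.489 − 0.207538 = 0.281462 m below the topmost point, so y_c = 2.2 + 0.281462 = 2.48146 m and h_c = 2.48146 × 0.714473 = 1.77294 m.
A = πr²/2 = π × 0.489²/2 = 0.37561 m².
Resultant F = γ·h_c·A = 7.74009 × 1.77294 × 0.37561 = 5.15439 kN.
I_c = (π/8 − 8/(9π))·r⁴ = 0.109757 × 0.489⁴ = 0.00627578 m⁴.
Centre of pressure: y_p = y_c + I_c/(y_c·A) = 2.48146 + 0.00627578/(2.48146 × 0.37561) = 2.48146 + 0.00673323 = 2.48819 m along the plane.
Vertically, h_p = y_p·sinθ = 2.48819 × 0.714473 = 1.77774 m.

h_p = 1.78 m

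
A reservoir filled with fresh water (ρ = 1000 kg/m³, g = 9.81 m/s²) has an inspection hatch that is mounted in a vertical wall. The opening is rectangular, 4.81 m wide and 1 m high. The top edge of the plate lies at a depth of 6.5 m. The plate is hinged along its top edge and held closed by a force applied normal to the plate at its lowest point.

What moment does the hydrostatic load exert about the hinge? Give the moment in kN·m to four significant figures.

M ≈ 169.1 kN·m

γ = ρg = 1000 × 9.81 = 9810 N/m³ = 9.81 kN/m³.
The centroid lies 1/2 = 0.5 m below the top edge, so the centroid depth is h_c = 6.5 + 0.5 = 7 m.
A = 4.81 × 1 = 4.81 m².
Resultant F = γ·h_c·A = 9.81 × 7 × 4.81 = 330.303 kN.
I_c = b·h³/12 = 4.81 × 1³/12 = 0.400833 m⁴.
Centre of pressure: y_p = y_c + I_c/(y_c·A) = 7 + 0.400833/(7 × 4.81) = 7 + 0.0119048 = 7.0119 m along the plane.
The resultant acts 0.5 + 0.0119048 = 0.511905 m (along the plate) below the hinge at the top edge, so the moment about the hinge is M = F × 0.511905 = 330.303 × 0.511905 = 169.084 kN·m.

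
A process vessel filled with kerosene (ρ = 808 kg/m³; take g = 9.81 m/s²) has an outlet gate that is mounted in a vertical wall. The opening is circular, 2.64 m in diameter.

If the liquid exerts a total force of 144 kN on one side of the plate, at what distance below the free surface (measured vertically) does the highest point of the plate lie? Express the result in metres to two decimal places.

γ = ρg = 808 × 9.81 / 1000 = 7.92648 kN/m³.
A = π(1.32)² = 5.47391 m².
From F = γ·h_c·A, the centroid depth is h_c = 144/(7.92648 × 5.47391) = 3.31883 m.
The centroid is at the centre, 1.32 m below the top of the plate, so the highest point sits at h_top = 3.31883 − 1.32 = 1.99883 m below the surface.

d_top ≈ 2.00 m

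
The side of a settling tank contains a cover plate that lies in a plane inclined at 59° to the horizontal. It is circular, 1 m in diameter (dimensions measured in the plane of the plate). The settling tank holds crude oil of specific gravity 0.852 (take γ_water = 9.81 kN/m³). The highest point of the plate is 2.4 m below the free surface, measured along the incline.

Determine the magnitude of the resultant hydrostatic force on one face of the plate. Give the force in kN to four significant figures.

γ = 0.852 × 9.81 = 8.35812 kN/m³.
Let θ = 59° be the plate's angle to the horizontal; measure y along the incline from where the plane meets the free surface. Vertical depth h = y·sinθ with sinθ = 0.857167.
The centroid is at the centre, 0.5 m below the top of the plate, so y_c = 2.4 + 0.5 = 2.9 m and h_c = 2.9 × 0.857167 = 2.48578 m.
A = π(0.5)² = 0.785398 m².
Resultant F = γ·h_c·A = 8.35812 × 2.48578 × 0.785398 = 16.3178 kN.

F ≈ 16.32 kN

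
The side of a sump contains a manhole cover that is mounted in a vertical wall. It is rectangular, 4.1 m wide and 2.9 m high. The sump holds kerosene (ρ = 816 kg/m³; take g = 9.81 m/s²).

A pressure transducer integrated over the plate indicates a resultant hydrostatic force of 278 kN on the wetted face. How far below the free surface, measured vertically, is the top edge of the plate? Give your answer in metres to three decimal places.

γ = ρg = 816 × 9.81 / 1000 = 8.00496 kN/m³.
A = 4.1 × 2.9 = 11.89 m².
From F = γ·h_c·A, the centroid depth is h_c = 278/(8.00496 × 11.89) = 2.92081 m.
The centroid lies 2.9/2 = 1.45 m below the top edge, so the top edge sits at h_top = 2.92081 − 1.45 = 1.47081 m below the surface.

d_top ≈ 1.471 m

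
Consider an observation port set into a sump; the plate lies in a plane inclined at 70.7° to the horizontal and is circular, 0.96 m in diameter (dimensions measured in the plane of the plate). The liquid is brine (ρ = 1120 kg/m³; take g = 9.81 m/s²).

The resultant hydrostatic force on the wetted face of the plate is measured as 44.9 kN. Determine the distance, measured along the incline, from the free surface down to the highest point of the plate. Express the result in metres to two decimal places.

y_top ≈ 5.50 m

γ = ρg = 1120 × 9.81 / 1000 = 10.9872 kN/m³.
A = π(0.48)² = 0.723823 m².
From F = γ·h_c·A, the centroid depth is h_c = 44.9/(10.9872 × 0.723823) = 5.64582 m.
Let θ = 70.7° be the plate's angle to the horizontal; measure y along the incline from where the plane meets the free surface. Vertical depth h = y·sinθ with sinθ = 0.943801.
Along the incline, y_c = h_c/sinθ = 5.64582/0.943801 = 5.982 m.
The centroid is at the centre, 0.48 m below the top of the plate, so the highest point sits at y_top = 5.982 − 0.48 = 5.502 m along the incline.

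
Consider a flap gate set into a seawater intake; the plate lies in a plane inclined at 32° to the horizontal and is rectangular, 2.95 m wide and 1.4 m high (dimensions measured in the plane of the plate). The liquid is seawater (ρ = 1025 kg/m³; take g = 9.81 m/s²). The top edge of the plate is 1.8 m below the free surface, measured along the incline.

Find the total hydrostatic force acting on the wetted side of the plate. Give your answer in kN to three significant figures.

γ = ρg = 1025 × 9.81 / 1000 = 10.05525 kN/m³.
Let θ = 32° be the plate's angle to the horizontal; measure y along the incline from where the plane meets the free surface. Vertical depth h = y·sinθ with sinθ = 0.529919.
The centroid lies 1.4/2 = 0.7 m below the top edge, so y_c = 1.8 + 0.7 = 2.5 m and h_c = 2.5 × 0.529919 = 1.3248 m.
A = 2.95 × 1.4 = 4.13 m².
Resultant F = γ·h_c·A = 10.05525 × 1.3248 × 4.13 = 55.0165 kN.

F ≈ 55.0 kN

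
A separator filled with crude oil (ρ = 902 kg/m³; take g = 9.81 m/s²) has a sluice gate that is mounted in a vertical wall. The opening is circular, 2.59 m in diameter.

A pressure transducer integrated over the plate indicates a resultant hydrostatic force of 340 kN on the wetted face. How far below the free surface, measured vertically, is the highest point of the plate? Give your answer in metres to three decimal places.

γ = ρg = 902 × 9.81 / 1000 = 8.84862 kN/m³.
A = π(1.295)² = 5.26853 m².
From F = γ·h_c·A, the centroid depth is h_c = 340/(8.84862 × 5.26853) = 7.29313 m.
The centroid is at the centre, 1.295 m below the top of the plate, so the highest point sits at h_top = 7.29313 − 1.295 = 5.99813 m below the surface.

d_top ≈ 5.998 m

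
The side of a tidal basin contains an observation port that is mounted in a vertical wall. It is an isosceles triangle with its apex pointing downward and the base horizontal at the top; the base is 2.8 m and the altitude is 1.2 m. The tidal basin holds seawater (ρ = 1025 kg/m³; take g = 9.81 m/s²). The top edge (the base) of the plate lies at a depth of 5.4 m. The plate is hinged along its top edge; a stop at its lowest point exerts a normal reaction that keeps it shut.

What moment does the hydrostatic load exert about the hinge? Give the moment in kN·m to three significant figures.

γ = ρg = 1025 × 9.81 / 1000 = 10.05525 kN/m³.
With the apex down, the centroid sits h/3 = 1.2/3 = 0.4 m below the base (the top edge), so the centroid depth is h_c = 5.4 + 0.4 = 5.8 m.
A = ½ × 2.8 × 1.2 = 1.68 m².
Resultant F = γ·h_c·A = 10.05525 × 5.8 × 1.68 = 97.9784 kN.
I_c = b·h³/36 = 2.8 × 1.2³/36 = 0.1344 m⁴.
Centre of pressure: y_p = y_c + I_c/(y_c·A) = 5.8 + 0.1344/(5.8 × 1.68) = 5.8 + 0.0137931 = 5.81379 m along the plane.
The resultant acts 0.4 + 0.0137931 = 0.413793 m (along the plate) below the hinge at the top edge, so the moment about the hinge is M = F × 0.413793 = 97.9784 × 0.413793 = 40.5428 kN·m.

M ≈ 40.5 kN·m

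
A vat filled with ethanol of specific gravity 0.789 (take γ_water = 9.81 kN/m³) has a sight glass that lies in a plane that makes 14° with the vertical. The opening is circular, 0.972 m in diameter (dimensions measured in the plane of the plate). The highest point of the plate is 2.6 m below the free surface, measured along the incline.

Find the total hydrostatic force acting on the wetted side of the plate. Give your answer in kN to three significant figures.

γ = 0.789 × 9.81 = 7.74009 kN/m³.
The plate makes 14° with the vertical, i.e. θ = 90° − 14° = 76° to the horizontal. Measuring y along the incline from the free-surface line, vertical depth h = y·sinθ with sinθ = 0.970296.
The centroid is at the centre, 0.486 m below the top of the plate, so y_c = 2.6 + 0.486 = 3.086 m and h_c = 3.086 × 0.970296 = 2.99433 m.
A = π(0.486)² = 0.742032 m².
Resultant F = γ·h_c·A = 7.74009 × 2.99433 × 0.742032 = 17.1976 kN.

F ≈ 17.2 kN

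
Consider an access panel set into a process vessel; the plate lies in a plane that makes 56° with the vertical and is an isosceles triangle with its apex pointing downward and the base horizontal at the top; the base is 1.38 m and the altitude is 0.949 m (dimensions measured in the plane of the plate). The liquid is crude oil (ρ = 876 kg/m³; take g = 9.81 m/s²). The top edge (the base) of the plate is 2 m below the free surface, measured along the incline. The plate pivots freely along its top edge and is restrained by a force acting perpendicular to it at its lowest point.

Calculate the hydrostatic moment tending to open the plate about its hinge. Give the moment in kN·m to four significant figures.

γ = ρg = 876 × 9.81 / 1000 = 8.59356 kN/m³.
The plate makes 56° with the vertical, i.e. θ = 90° − 56° = 34° to the horizontal. Measuring y along the incline from the free-surface line, vertical depth h = y·sinθ with sinθ = 0.559193.
With the apex down, the centroid sits h/3 = 0.949/3 = 0.316333 m below the base (the top edge), so y_c = 2 + 0.316333 = 2.31633 m and h_c = 2.31633 × 0.559193 = 1.29528 m.
A = ½ × 1.38 × 0.949 = 0.65481 m².
Resultant F = γ·h_c·A = 8.59356 × 1.29528 × 0.65481 = 7.28873 kN.
I_c = b·h³/36 = 1.38 × 0.949³/36 = 0.0327624 m⁴.
Centre of pressure: y_p = y_c + I_c/(y_c·A) = 2.31633 + 0.0327624/(2.31633 × 0.65481) = 2.31633 + 0.0216003 = 2.33793 m along the plane.
The resultant acts 0.316333 + 0.0216003 = 0.337933 m (along the plate) below the hinge at the top edge, so the moment about the hinge is M = F × 0.337933 = 7.28873 × 0.337933 = 2.4631 kN·m.

M ≈ 2.463 kN·m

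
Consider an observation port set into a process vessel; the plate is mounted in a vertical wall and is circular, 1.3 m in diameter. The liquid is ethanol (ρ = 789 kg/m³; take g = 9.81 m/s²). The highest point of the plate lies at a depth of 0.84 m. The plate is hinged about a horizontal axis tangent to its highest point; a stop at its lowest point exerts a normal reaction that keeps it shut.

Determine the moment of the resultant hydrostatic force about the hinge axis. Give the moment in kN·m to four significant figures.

γ = ρg = 789 × 9.81 / 1000 = 7.74009 kN/m³.
The centroid is at the centre, 0.65 m below the top of the plate, so the centroid depth is h_c = 0.84 + 0.65 = 1.49 m.
A = π(0.65)² = 1.32732 m².
Resultant F = γ·h_c·A = 7.74009 × 1.49 × 1.32732 = 15.3076 kN.
I_c = πr⁴/4 = π × 0.65⁴/4 = 0.140198 m⁴.
Centre of pressure: y_p = y_c + I_c/(y_c·A) = 1.49 + 0.140198/(1.49 × 1.32732) = 1.49 + 0.0708892 = 1.56089 m along the plane.
The resultant acts 0.65 + 0.0708892 = 0.720889 m (along the plate) below the hinge at the top edge, so the moment about the hinge is M = F × 0.720889 = 15.3076 × 0.720889 = 11.0351 kN·m.

M ≈ 11.04 kN·m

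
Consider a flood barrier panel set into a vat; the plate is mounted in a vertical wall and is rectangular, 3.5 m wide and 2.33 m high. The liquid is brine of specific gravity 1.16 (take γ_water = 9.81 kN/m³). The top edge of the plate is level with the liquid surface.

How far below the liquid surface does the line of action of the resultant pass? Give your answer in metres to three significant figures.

h_p = 1.55 m

γ = 1.16 × 9.81 = 11.3796 kN/m³.
The centroid lies 2.33/2 = 1.165 m below the top edge, so the centroid depth is h_c = 1.165 m.
A = 3.5 × 2.33 = 8.155 m².
Resultant F = γ·h_c·A = 11.3796 × 1.165 × 8.155 = 108.113 kN.
I_c = b·h³/12 = 3.5 × 2.33³/12 = 3.68939 m⁴.
Centre of pressure: y_p = y_c + I_c/(y_c·A) = 1.165 + 3.68939/(1.165 × 8.155) = 1.165 + 0.388333 = 1.55333 m along the plane.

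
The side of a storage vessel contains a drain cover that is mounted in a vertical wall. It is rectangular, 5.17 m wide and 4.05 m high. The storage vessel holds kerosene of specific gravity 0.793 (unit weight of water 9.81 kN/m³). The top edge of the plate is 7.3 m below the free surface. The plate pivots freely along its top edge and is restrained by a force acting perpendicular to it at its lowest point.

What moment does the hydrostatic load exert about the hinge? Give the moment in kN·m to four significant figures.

M ≈ 3298 kN·m

γ = 0.793 × 9.81 = 7.77933 kN/m³.
The centroid lies 4.05/2 = 2.025 m below the top edge, so the centroid depth is h_c = 7.3 + 2.025 = 9.325 m.
A = 5.17 × 4.05 = 20.9385 m².
Resultant F = γ·h_c·A = 7.77933 × 9.325 × 20.9385 = 1518.93 kN.
I_c = b·h³/12 = 5.17 × 4.05³/12 = 28.6203 m⁴.
Centre of pressure: y_p = y_c + I_c/(y_c·A) = 9.325 + 28.6203/(9.325 × 20.9385) = 9.325 + 0.146582 = 9.47158 m along the plane.
The resultant acts 2.025 + 0.146582 = 2.17158 m (along the plate) below the hinge at the top edge, so the moment about the hinge is M = F × 2.17158 = 1518.93 × 2.17158 = 3298.48 kN·m.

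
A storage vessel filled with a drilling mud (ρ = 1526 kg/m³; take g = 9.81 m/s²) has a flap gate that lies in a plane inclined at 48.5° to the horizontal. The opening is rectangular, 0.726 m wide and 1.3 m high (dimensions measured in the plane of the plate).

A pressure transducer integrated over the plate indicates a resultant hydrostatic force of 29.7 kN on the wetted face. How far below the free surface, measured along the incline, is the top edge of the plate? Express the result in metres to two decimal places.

γ = ρg = 1526 × 9.81 / 1000 = 14.97006 kN/m³.
A = 0.726 × 1.3 = 0.9438 m².
From F = γ·h_c·A, the centroid depth is h_c = 29.7/(14.97006 × 0.9438) = 2.1021 m.
Let θ = 48.5° be the plate's angle to the horizontal; measure y along the incline from where the plane meets the free surface. Vertical depth h = y·sinθ with sinθ = 0.748956.
Along the incline, y_c = h_c/sinθ = 2.1021/0.748956 = 2.80671 m.
The centroid lies 1.3/2 = 0.65 m below the top edge, so the top edge sits at y_top = 2.80671 − 0.65 = 2.15671 m along the incline.

y_top ≈ 2.16 m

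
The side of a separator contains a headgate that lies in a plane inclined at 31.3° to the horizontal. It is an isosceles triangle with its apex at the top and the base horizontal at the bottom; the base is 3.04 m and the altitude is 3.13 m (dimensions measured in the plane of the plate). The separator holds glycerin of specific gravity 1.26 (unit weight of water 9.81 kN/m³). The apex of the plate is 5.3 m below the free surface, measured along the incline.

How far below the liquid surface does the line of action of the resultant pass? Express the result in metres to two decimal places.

γ = 1.26 × 9.81 = 12.3606 kN/m³.
Let θ = 31.3° be the plate's angle to the horizontal; measure y along the incline from where the plane meets the free surface. Vertical depth h = y·sinθ with sinθ = 0.519519.
With the apex up, the centroid sits 2h/3 = 2 × 3.13/3 = 2.08667 m below the apex, so y_c = 5.3 + 2.08667 = 7.38667 m and h_c = 7.38667 × 0.519519 = 3.83752 m.
A = ½ × 3.04 × 3.13 = 4.7576 m².
Resultant F = γ·h_c·A = 12.3606 × 3.83752 × 4.7576 = 225.672 kN.
I_c = b·h³/36 = 3.04 × 3.13³/36 = 2.58943 m⁴.
Centre of pressure: y_p = y_c + I_c/(y_c·A) = 7.38667 + 2.58943/(7.38667 × 4.7576) = 7.38667 + 0.073683 = 7.46035 m along the plane.
Vertically, h_p = y_p·sinθ = 7.46035 × 0.519519 = 3.87579 m.

h_p = 3.88 m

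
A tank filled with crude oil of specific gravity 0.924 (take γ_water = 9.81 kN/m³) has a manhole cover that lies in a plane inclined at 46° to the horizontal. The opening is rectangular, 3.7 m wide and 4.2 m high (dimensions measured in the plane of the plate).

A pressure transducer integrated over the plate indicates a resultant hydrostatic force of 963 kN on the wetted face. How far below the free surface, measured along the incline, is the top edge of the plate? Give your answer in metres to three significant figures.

γ = 0.924 × 9.81 = 9.06444 kN/m³.
A = 3.7 × 4.2 = 15.54 m².
From F = γ·h_c·A, the centroid depth is h_c = 963/(9.06444 × 15.54) = 6.83651 m.
Let θ = 46° be the plate's angle to the horizontal; measure y along the incline from where the plane meets the free surface. Vertical depth h = y·sinθ with sinθ = 0.719340.
Along the incline, y_c = h_c/sinθ = 6.83651/0.719340 = 9.50386 m.
The centroid lies 4.2/2 = 2.1 m below the top edge, so the top edge sits at y_top = 9.50386 − 2.1 = 7.40386 m along the incline.

y_top ≈ 7.40 m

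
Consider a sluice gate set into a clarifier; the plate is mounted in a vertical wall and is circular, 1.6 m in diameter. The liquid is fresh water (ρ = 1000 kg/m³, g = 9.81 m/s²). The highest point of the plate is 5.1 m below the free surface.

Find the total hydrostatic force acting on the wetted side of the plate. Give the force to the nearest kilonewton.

F ≈ 116 kN

γ = ρg = 1000 × 9.81 = 9810 N/m³ = 9.81 kN/m³.
The centroid is at the centre, 0.8 m below the top of the plate, so the centroid depth is h_c = 5.1 + 0.8 = 5.9 m.
A = π(0.8)² = 2.01062 m².
Resultant F = γ·h_c·A = 9.81 × 5.9 × 2.01062 = 116.373 kN.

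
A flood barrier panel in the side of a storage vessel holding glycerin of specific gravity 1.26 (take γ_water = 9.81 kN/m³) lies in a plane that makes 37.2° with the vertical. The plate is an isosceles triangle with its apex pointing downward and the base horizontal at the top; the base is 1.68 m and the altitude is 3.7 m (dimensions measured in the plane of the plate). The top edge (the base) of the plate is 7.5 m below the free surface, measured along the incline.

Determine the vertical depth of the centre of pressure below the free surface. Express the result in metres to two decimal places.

h_p = 7.03 m

γ = 1.26 × 9.81 = 12.3606 kN/m³.
The plate makes 37.2° with the vertical, i.e. θ = 90° − 37.2° = 52.8° to the horizontal. Measuring y along the incline from the free-surface line, vertical depth h = y·sinθ with sinθ = 0.796530.
With the apex down, the centroid sits h/3 = 3.7/3 = 1.23333 m below the base (the top edge), so y_c = 7.5 + 1.23333 = 8.73333 m and h_c = 8.73333 × 0.796530 = 6.95636 m.
A = ½ × 1.68 × 3.7 = 3.108 m².
Resultant F = γ·h_c·A = 12.3606 × 6.95636 × 3.108 = 267.241 kN.
I_c = b·h³/36 = 1.68 × 3.7³/36 = 2.36381 m⁴.
Centre of pressure: y_p = y_c + I_c/(y_c·A) = 8.73333 + 2.36381/(8.73333 × 3.108) = 8.73333 + 0.0870867 = 8.82042 m along the plane.
Vertically, h_p = y_p·sinθ = 8.82042 × 0.796530 = 7.02573 m.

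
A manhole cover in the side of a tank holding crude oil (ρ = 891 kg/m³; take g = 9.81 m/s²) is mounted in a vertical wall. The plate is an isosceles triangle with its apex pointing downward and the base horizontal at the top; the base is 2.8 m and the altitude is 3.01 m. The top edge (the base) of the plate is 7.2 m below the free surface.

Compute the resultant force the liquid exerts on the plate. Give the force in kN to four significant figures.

F ≈ 302.2 kN

γ = ρg = 891 × 9.81 / 1000 = 8.74071 kN/m³.
With the apex down, the centroid sits h/3 = 3.01/3 = 1.00333 m below the base (the top edge), so the centroid depth is h_c = 7.2 + 1.00333 = 8.20333 m.
A = ½ × 2.8 × 3.01 = 4.214 m².
Resultant F = γ·h_c·A = 8.74071 × 8.20333 × 4.214 = 302.156 kN.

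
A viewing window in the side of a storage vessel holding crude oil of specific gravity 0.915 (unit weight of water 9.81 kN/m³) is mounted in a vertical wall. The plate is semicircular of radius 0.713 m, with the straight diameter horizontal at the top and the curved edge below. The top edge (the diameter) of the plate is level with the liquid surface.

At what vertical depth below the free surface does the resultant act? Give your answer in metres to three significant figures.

h_p = 0.420 m

γ = 0.915 × 9.81 = 8.97615 kN/m³.
The centroid of a semicircle lies 4r/(3π) = 0.302607 m from the diameter, here below the top edge, so the centroid depth is h_c = 0.302607 m.
A = πr²/2 = π × 0.713²/2 = 0.798544 m².
Resultant F = γ·h_c·A = 8.97615 × 0.302607 × 0.798544 = 2.16904 kN.
I_c = (π/8 − 8/(9π))·r⁴ = 0.109757 × 0.713⁴ = 0.0283655 m⁴.
Centre of pressure: y_p = y_c + I_c/(y_c·A) = 0.302607 + 0.0283655/(0.302607 × 0.798544) = 0.302607 + 0.117385 = 0.419992 m along the plane.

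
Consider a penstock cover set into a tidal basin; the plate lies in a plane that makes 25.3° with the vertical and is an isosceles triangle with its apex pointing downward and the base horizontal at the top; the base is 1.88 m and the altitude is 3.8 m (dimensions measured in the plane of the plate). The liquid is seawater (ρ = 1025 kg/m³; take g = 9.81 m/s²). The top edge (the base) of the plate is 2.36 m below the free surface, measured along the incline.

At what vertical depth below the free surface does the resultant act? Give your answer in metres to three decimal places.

γ = ρg = 1025 × 9.81 / 1000 = 10.05525 kN/m³.
The plate makes 25.3° with the vertical, i.e. θ = 90° − 25.3° = 64.7° to the horizontal. Measuring y along the incline from the free-surface line, vertical depth h = y·sinθ with sinθ = 0.904083.
With the apex down, the centroid sits h/3 = 3.8/3 = 1.26667 m below the base (the top edge), so y_c = 2.36 + 1.26667 = 3.62667 m and h_c = 3.62667 × 0.904083 = 3.27881 m.
A = ½ × 1.88 × 3.8 = 3.572 m².
Resultant F = γ·h_c·A = 10.05525 × 3.27881 × 3.572 = 117.766 kN.
I_c = b·h³/36 = 1.88 × 3.8³/36 = 2.86554 m⁴.
Centre of pressure: y_p = y_c + I_c/(y_c·A) = 3.62667 + 2.86554/(3.62667 × 3.572) = 3.62667 + 0.221201 = 3.84787 m along the plane.
Vertically, h_p = y_p·sinθ = 3.84787 × 0.904083 = 3.47879 m.

h_p = 3.479 m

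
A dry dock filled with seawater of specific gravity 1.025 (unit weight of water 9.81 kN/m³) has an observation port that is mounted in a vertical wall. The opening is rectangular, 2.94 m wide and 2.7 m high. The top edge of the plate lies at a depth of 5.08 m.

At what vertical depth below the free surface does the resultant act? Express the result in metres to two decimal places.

γ = 1.025 × 9.81 = 10.05525 kN/m³.
The centroid lies 2.7/2 = 1.35 m below the top edge, so the centroid depth is h_c = 5.08 + 1.35 = 6.43 m.
A = 2.94 × 2.7 = 7.938 m².
Resultant F = γ·h_c·A = 10.05525 × 6.43 × 7.938 = 513.233 kN.
I_c = b·h³/12 = 2.94 × 2.7³/12 = 4.82234 m⁴.
Centre of pressure: y_p = y_c + I_c/(y_c·A) = 6.43 + 4.82234/(6.43 × 7.938) = 6.43 + 0.0944791 = 6.52448 m along the plane.

h_p = 6.52 m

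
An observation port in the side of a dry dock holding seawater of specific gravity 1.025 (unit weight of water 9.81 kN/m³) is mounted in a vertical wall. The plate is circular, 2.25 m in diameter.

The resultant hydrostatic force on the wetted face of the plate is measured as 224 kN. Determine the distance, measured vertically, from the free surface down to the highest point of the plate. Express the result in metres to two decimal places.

d_top ≈ 4.48 m

γ = 1.025 × 9.81 = 10.05525 kN/m³.
A = π(1.125)² = 3.97608 m².
From F = γ·h_c·A, the centroid depth is h_c = 224/(10.05525 × 3.97608) = 5.60273 m.
The centroid is at the centre, 1.125 m below the top of the plate, so the highest point sits at h_top = 5.60273 − 1.125 = 4.47773 m below the surface.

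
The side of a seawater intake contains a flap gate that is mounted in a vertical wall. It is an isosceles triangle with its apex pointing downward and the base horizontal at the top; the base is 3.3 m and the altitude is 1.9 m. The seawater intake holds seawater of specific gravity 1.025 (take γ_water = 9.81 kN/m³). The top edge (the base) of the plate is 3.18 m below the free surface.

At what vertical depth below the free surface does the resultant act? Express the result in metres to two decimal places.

γ = 1.025 × 9.81 = 10.05525 kN/m³.
With the apex down, the centroid sits h/3 = 1.9/3 = 0.633333 m below the base (the top edge), so the centroid depth is h_c = 3.18 + 0.633333 = 3.81333 m.
A = ½ × 3.3 × 1.9 = 3.135 m².
Resultant F = γ·h_c·A = 10.05525 × 3.81333 × 3.135 = 120.208 kN.
I_c = b·h³/36 = 3.3 × 1.9³/36 = 0.628742 m⁴.
Centre of pressure: y_p = y_c + I_c/(y_c·A) = 3.81333 + 0.628742/(3.81333 × 3.135) = 3.81333 + 0.0525933 = 3.86592 m along the plane.

h_p = 3.87 m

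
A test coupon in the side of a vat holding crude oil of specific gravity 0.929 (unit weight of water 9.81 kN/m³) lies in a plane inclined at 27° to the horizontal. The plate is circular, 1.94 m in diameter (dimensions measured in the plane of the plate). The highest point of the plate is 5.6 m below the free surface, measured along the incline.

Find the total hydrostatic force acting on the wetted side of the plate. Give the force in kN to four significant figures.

F ≈ 80.35 kN

γ = 0.929 × 9.81 = 9.11349 kN/m³.
Let θ = 27° be the plate's angle to the horizontal; measure y along the incline from where the plane meets the free surface. Vertical depth h = y·sinθ with sinθ = 0.453990.
The centroid is at the centre, 0.97 m below the top of the plate, so y_c = 5.6 + 0.97 = 6.57 m and h_c = 6.57 × 0.453990 = 2.98271 m.
A = π(0.97)² = 2.95592 m².
Resultant F = γ·h_c·A = 9.11349 × 2.98271 × 2.95592 = 80.3505 kN.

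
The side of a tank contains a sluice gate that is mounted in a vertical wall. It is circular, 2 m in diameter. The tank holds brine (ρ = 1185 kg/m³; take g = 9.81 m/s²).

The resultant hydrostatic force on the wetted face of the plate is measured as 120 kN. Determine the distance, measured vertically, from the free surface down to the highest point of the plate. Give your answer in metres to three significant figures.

d_top ≈ 2.29 m

γ = ρg = 1185 × 9.81 / 1000 = 11.62485 kN/m³.
A = π(1)² = 3.14159 m².
From F = γ·h_c·A, the centroid depth is h_c = 120/(11.62485 × 3.14159) = 3.28582 m.
The centroid is at the centre, 1 m below the top of the plate, so the highest point sits at h_top = 3.28582 − 1 = 2.28582 m below the surface.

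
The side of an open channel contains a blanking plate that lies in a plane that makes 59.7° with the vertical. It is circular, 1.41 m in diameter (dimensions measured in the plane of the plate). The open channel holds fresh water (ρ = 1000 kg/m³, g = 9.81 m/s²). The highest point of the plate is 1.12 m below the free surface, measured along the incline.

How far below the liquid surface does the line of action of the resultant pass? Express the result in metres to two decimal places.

h_p = 0.96 m

γ = ρg = 1000 × 9.81 = 9810 N/m³ = 9.81 kN/m³.
The plate makes 59.7° with the vertical, i.e. θ = 90° − 59.7° = 30.3° to the horizontal. Measuring y along the incline from the free-surface line, vertical depth h = y·sinθ with sinθ = 0.504528.
The centroid is at the centre, 0.705 m below the top of the plate, so y_c = 1.12 + 0.705 = 1.825 m and h_c = 1.825 × 0.504528 = 0.920764 m.
A = π(0.705)² = 1.56145 m².
Resultant F = γ·h_c·A = 9.81 × 0.920764 × 1.56145 = 14.1041 kN.
I_c = πr⁴/4 = π × 0.705⁴/4 = 0.19402 m⁴.
Centre of pressure: y_p = y_c + I_c/(y_c·A) = 1.825 + 0.19402/(1.825 × 1.56145) = 1.825 + 0.0680856 = 1.89309 m along the plane.
Vertically, h_p = y_p·sinθ = 1.89309 × 0.504528 = 0.955117 m.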